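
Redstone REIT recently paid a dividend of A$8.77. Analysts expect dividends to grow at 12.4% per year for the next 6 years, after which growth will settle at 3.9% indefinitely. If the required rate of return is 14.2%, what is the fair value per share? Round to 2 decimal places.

Two-stage DDM. Project D₁…D_6 at 0.124, terminal growth 0.039, discount at r = 0.142.
D_1 = 9.8575
D_2 = 11.0798
D_3 = 12.4537
D_4 = 13.9980
D_5 = 15.7337
D_6 = 17.6847
Terminal value at t=6: TV = D_7/(r−g) = 18.3744/(0.142−0.039) = 178.3922
P₀ = 9.8575/(1+0.142)^1 + 11.0798/(1+0.142)^2 + 12.4537/(1+0.142)^3 + 13.9980/(1+0.142)^4 + 15.7337/(1+0.142)^5 + 17.6847/(1+0.142)^6 + 178.3922/(1+0.142)^6 = 130.2150

A$130.22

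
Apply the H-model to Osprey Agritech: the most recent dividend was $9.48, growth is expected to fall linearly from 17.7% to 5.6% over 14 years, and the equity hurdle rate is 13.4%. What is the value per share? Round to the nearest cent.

$231.29

H-model: P₀ = D₀[(1+g_L) + H(g_S−g_L)]/(r−g_L), with H = 14/2 = 7.
P₀ = 9.48 × [(1+0.056) + 7×(0.177−0.056)] / (0.134−0.056)
   = 9.48 × 1.9030 / 0.078 = 231.2877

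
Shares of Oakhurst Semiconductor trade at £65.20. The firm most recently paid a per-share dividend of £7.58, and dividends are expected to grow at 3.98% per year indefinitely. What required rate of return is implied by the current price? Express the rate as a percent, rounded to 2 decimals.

16.07%

Rearranging the constant-growth DDM: r = D₁/P₀ + g.
D₁ = 7.58 × (1 + 0.0398) = 7.8817.
r = 7.8817 / 65.20 + 0.0398 = 0.12088 + 0.0398 = 0.16068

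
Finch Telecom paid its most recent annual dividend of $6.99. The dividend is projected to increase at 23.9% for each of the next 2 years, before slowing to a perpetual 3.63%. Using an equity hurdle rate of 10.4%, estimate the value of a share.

Two-stage DDM. Project D₁…D_2 at 0.239, terminal growth 0.0363, discount at r = 0.104.
D_1 = 8.6606
D_2 = 10.7305
Terminal value at t=2: TV = D_3/(r−g) = 11.1200/(0.104−0.0363) = 164.2543
P₀ = 8.6606/(1+0.104)^1 + 10.7305/(1+0.104)^2 + 164.2543/(1+0.104)^2 = 151.4142

$151.41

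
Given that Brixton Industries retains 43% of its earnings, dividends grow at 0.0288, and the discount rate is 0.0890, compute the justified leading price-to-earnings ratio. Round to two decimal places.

9.47

Payout ratio b = 1 − 0.43 = 0.57.
Justified leading P/E = b/(r−g) = 0.57/(0.089−0.0288) = 9.4684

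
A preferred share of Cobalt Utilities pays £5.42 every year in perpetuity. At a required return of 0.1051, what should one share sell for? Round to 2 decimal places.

£51.57

Zero-growth DDM (perpetuity): P₀ = D/r = 5.42 / 0.1051 = 51.5699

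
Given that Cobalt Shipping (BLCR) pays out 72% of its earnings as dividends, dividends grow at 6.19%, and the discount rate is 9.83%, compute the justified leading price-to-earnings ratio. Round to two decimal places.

Justified leading P/E = b/(r−g) = 0.72/(0.0983−0.0619) = 19.7802

19.78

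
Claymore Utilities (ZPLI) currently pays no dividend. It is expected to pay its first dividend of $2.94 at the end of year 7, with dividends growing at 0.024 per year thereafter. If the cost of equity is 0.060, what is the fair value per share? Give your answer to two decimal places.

Deferred-dividend DDM. At t=6 the remaining stream is a growing perpetuity with first payment D_7 = 2.94.
V_6 = D_7/(r−g) = 2.94/(0.06−0.024) = 81.6667
P₀ = V_6/(1+r)^6 = 81.6667/(1+0.06)^6 = 57.5718

$57.57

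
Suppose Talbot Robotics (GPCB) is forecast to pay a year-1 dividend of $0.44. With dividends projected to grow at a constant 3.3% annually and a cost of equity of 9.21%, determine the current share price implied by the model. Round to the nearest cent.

Gordon growth model: P₀ = D₁/(r − g), with D₁ = 0.44 given directly.
P₀ = 0.4400 / (0.0921 − 0.033) = 0.4400 / 0.0591 = 7.4450

$7.45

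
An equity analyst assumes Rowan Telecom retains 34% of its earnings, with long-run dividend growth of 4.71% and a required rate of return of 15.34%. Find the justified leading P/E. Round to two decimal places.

6.21

Payout ratio b = 1 − 0.34 = 0.66.
Justified leading P/E = b/(r−g) = 0.66/(0.1534−0.0471) = 6.2088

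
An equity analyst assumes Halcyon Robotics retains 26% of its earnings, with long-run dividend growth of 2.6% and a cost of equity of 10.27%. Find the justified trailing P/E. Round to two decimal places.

9.90

Payout ratio b = 1 − 0.26 = 0.74.
Justified trailing P/E = b(1+g)/(r−g) = 0.74×(1+0.026)/(0.1027−0.026) = 9.8988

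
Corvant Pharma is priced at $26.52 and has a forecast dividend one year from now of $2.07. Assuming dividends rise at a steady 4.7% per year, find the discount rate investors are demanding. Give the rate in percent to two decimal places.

Rearranging the constant-growth DDM: r = D₁/P₀ + g.
r = 2.0700 / 26.52 + 0.047 = 0.07805 + 0.047 = 0.12505

12.51%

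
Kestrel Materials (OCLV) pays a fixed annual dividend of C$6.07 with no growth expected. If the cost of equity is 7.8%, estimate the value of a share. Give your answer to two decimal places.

C$77.82

Zero-growth DDM (perpetuity): P₀ = D/r = 6.07 / 0.078 = 77.8205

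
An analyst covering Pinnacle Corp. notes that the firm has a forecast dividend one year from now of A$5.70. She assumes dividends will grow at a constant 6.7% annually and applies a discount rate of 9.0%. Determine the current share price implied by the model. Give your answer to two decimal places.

A$247.83

Gordon growth model: P₀ = D₁/(r − g), with D₁ = 5.70 given directly.
P₀ = 5.7000 / (0.09 − 0.067) = 5.7000 / 0.023 = 247.8261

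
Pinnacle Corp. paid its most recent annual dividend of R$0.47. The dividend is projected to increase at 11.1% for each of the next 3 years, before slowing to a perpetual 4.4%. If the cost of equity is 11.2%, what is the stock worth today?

R$8.60

Two-stage DDM. Project D₁…D_3 at 0.111, terminal growth 0.044, discount at r = 0.112.
D_1 = 0.5222
D_2 = 0.5801
D_3 = 0.6445
Terminal value at t=3: TV = D_4/(r−g) = 0.6729/(0.112−0.044) = 9.8954
P₀ = 0.5222/(1+0.112)^1 + 0.5801/(1+0.112)^2 + 0.6445/(1+0.112)^3 + 9.8954/(1+0.112)^3 = 8.6039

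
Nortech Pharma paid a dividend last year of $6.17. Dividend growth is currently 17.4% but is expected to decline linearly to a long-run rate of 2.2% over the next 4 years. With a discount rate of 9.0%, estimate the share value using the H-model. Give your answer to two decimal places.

H-model: P₀ = D₀[(1+g_L) + H(g_S−g_L)]/(r−g_L), with H = 4/2 = 2.
P₀ = 6.17 × [(1+0.022) + 2×(0.174−0.022)] / (0.09−0.022)
   = 6.17 × 1.3260 / 0.068 = 120.3150

$120.32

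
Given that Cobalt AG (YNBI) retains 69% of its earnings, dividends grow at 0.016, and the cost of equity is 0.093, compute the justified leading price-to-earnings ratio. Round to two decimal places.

Payout ratio b = 1 − 0.69 = 0.31.
Justified leading P/E = b/(r−g) = 0.31/(0.093−0.016) = 4.0260

4.03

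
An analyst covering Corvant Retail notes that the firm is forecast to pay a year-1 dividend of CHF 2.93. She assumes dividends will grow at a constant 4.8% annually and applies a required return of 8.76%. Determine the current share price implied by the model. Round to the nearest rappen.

CHF 73.99

Gordon growth model: P₀ = D₁/(r − g), with D₁ = 2.93 given directly.
P₀ = 2.9300 / (0.0876 − 0.048) = 2.9300 / 0.0396 = 73.9899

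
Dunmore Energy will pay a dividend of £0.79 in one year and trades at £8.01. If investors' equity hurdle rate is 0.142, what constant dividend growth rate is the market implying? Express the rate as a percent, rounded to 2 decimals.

4.34%

From P₀ = D₁/(r − g), the implied growth is g = r − D₁/P₀.
g = 0.142 − 0.79/8.01 = 0.142 − 0.09863 = 0.04337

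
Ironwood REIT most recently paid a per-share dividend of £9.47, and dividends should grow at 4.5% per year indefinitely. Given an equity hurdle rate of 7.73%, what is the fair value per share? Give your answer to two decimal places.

£306.38

Gordon growth model: P₀ = D₁/(r − g). D₁ = 9.47 × (1 + 0.045) = 9.8962.
P₀ = 9.8962 / (0.0773 − 0.045) = 9.8962 / 0.0323 = 306.3824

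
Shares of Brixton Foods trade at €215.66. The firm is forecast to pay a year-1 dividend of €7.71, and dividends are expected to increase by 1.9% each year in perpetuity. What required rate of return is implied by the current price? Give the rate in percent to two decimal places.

5.48%

Rearranging the constant-growth DDM: r = D₁/P₀ + g.
r = 7.7100 / 215.66 + 0.019 = 0.03575 + 0.019 = 0.05475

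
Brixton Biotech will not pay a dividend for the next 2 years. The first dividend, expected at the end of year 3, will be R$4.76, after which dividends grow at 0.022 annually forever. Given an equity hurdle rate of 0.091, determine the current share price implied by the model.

R$57.96

Deferred-dividend DDM. At t=2 the remaining stream is a growing perpetuity with first payment D_3 = 4.76.
V_2 = D_3/(r−g) = 4.76/(0.091−0.022) = 68.9855
P₀ = V_2/(1+r)^2 = 68.9855/(1+0.091)^2 = 57.9573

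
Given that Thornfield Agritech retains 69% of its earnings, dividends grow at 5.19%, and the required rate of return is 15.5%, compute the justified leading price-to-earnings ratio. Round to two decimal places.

Payout ratio b = 1 − 0.69 = 0.31.
Justified leading P/E = b/(r−g) = 0.31/(0.155−0.0519) = 3.0068

3.01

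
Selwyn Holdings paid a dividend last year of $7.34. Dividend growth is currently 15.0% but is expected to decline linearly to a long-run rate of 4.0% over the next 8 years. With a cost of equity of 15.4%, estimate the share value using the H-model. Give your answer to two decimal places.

H-model: P₀ = D₀[(1+g_L) + H(g_S−g_L)]/(r−g_L), with H = 8/2 = 4.
P₀ = 7.34 × [(1+0.04) + 4×(0.15−0.04)] / (0.154−0.04)
   = 7.34 × 1.4800 / 0.114 = 95.2912

$95.29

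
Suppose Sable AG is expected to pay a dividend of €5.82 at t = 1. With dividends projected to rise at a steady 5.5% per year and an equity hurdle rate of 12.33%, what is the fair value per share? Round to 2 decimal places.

€85.21

Gordon growth model: P₀ = D₁/(r − g), with D₁ = 5.82 given directly.
P₀ = 5.8200 / (0.1233 − 0.055) = 5.8200 / 0.0683 = 85.2123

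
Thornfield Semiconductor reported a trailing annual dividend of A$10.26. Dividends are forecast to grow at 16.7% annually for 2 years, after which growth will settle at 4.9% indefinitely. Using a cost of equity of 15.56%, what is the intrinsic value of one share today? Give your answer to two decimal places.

A$123.79

Two-stage DDM. Project D₁…D_2 at 0.167, terminal growth 0.049, discount at r = 0.1556.
D_1 = 11.9734
D_2 = 13.9730
Terminal value at t=2: TV = D_3/(r−g) = 14.6577/(0.1556−0.049) = 137.5015
P₀ = 11.9734/(1+0.1556)^1 + 13.9730/(1+0.1556)^2 + 137.5015/(1+0.1556)^2 = 123.7903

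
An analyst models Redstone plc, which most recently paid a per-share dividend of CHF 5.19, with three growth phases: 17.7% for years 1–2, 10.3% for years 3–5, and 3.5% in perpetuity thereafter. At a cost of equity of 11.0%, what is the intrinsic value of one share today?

CHF 107.64

Three-stage DDM. Project D₁…D_5; terminal Gordon value at t=5 with g = 0.035; discount at r = 0.11.
D_1 = 6.1086
D_2 = 7.1899
D_3 = 7.9304
D_4 = 8.7472
D_5 = 9.6482
TV_5 = 9.9859/(0.11−0.035) = 133.1453
P₀ = Σ Dₜ/(1+r)ᵗ + TV_5/(1+r)^5 = 107.6405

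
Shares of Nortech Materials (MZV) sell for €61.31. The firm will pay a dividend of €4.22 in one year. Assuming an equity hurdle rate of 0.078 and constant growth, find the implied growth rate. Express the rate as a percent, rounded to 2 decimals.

From P₀ = D₁/(r − g), the implied growth is g = r − D₁/P₀.
g = 0.078 − 4.22/61.31 = 0.078 − 0.06883 = 0.00917

0.92%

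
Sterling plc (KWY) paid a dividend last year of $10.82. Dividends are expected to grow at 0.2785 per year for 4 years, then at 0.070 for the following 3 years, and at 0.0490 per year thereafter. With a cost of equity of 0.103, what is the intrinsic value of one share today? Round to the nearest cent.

$464.98

Three-stage DDM. Project D₁…D_7; terminal Gordon value at t=7 with g = 0.049; discount at r = 0.103.
D_1 = 13.8334
D_2 = 17.6860
D_3 = 22.6115
D_4 = 28.9088
D_5 = 30.9324
D_6 = 33.0977
D_7 = 35.4145
TV_7 = 37.1498/(0.103−0.049) = 687.9601
P₀ = Σ Dₜ/(1+r)ᵗ + TV_7/(1+r)^7 = 464.9823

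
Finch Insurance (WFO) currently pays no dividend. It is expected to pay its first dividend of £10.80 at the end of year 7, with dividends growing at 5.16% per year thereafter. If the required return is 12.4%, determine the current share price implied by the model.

£73.98

Deferred-dividend DDM. At t=6 the remaining stream is a growing perpetuity with first payment D_7 = 10.80.
V_6 = D_7/(r−g) = 10.80/(0.124−0.0516) = 149.1713
P₀ = V_6/(1+r)^6 = 149.1713/(1+0.124)^6 = 73.9754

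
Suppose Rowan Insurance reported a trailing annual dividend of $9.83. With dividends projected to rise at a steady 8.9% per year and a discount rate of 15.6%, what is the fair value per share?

Gordon growth model: P₀ = D₁/(r − g). D₁ = 9.83 × (1 + 0.089) = 10.7049.
P₀ = 10.7049 / (0.156 − 0.089) = 10.7049 / 0.067 = 159.7742

$159.77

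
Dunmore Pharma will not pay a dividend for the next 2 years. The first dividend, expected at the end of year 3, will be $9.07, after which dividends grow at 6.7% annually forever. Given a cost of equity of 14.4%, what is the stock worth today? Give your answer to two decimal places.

Deferred-dividend DDM. At t=2 the remaining stream is a growing perpetuity with first payment D_3 = 9.07.
V_2 = D_3/(r−g) = 9.07/(0.144−0.067) = 117.7922
P₀ = V_2/(1+r)^2 = 117.7922/(1+0.144)^2 = 90.0046

$90.00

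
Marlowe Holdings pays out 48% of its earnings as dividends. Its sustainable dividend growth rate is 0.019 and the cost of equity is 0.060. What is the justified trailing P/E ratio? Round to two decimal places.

11.93

Justified trailing P/E = b(1+g)/(r−g) = 0.48×(1+0.019)/(0.06−0.019) = 11.9298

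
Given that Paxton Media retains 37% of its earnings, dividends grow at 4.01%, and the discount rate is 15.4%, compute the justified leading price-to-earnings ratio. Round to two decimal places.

Payout ratio b = 1 − 0.37 = 0.63.
Justified leading P/E = b/(r−g) = 0.63/(0.154−0.0401) = 5.5312

5.53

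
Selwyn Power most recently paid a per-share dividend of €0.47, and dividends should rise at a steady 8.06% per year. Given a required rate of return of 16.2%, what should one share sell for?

€6.24

Gordon growth model: P₀ = D₁/(r − g). D₁ = 0.47 × (1 + 0.0806) = 0.5079.
P₀ = 0.5079 / (0.162 − 0.0806) = 0.5079 / 0.0814 = 6.2393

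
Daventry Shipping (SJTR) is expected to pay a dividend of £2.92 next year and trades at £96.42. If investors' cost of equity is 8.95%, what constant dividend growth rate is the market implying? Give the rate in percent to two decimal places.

From P₀ = D₁/(r − g), the implied growth is g = r − D₁/P₀.
g = 0.0895 − 2.92/96.42 = 0.0895 − 0.03028 = 0.05922

5.92%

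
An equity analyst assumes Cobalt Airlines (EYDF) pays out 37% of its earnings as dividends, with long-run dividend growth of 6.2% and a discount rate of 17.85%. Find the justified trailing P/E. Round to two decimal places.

Justified trailing P/E = b(1+g)/(r−g) = 0.37×(1+0.062)/(0.1785−0.062) = 3.3729

3.37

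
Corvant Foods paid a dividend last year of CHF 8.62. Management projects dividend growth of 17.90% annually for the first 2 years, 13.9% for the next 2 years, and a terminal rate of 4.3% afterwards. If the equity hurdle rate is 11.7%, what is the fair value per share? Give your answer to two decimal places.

CHF 179.22

Three-stage DDM. Project D₁…D_4; terminal Gordon value at t=4 with g = 0.043; discount at r = 0.117.
D_1 = 10.1630
D_2 = 11.9822
D_3 = 13.6477
D_4 = 15.5447
TV_4 = 16.2131/(0.117−0.043) = 219.0962
P₀ = Σ Dₜ/(1+r)ᵗ + TV_4/(1+r)^4 = 179.2216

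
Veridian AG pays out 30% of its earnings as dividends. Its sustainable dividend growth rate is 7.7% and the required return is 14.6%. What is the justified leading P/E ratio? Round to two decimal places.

4.35

Justified leading P/E = b/(r−g) = 0.30/(0.146−0.077) = 4.3478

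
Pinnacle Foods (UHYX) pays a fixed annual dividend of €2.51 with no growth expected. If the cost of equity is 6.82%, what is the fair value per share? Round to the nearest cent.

€36.80

Zero-growth DDM (perpetuity): P₀ = D/r = 2.51 / 0.0682 = 36.8035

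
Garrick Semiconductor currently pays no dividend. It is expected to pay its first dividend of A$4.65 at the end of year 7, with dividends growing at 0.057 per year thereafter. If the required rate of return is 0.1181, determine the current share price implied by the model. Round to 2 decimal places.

A$38.95

Deferred-dividend DDM. At t=6 the remaining stream is a growing perpetuity with first payment D_7 = 4.65.
V_6 = D_7/(r−g) = 4.65/(0.1181−0.057) = 76.1047
P₀ = V_6/(1+r)^6 = 76.1047/(1+0.1181)^6 = 38.9518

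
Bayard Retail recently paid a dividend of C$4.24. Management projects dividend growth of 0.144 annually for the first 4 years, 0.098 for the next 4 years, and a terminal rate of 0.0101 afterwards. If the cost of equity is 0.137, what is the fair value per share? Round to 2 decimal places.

C$63.25

Three-stage DDM. Project D₁…D_8; terminal Gordon value at t=8 with g = 0.0101; discount at r = 0.137.
D_1 = 4.8506
D_2 = 5.5490
D_3 = 6.3481
D_4 = 7.2622
D_5 = 7.9739
D_6 = 8.7554
D_7 = 9.6134
D_8 = 10.5555
TV_8 = 10.6621/(0.137−0.0101) = 84.0199
P₀ = Σ Dₜ/(1+r)ᵗ + TV_8/(1+r)^8 = 63.2454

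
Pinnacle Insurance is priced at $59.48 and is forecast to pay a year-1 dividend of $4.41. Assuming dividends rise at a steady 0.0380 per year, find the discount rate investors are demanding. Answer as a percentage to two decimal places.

Rearranging the constant-growth DDM: r = D₁/P₀ + g.
r = 4.4100 / 59.48 + 0.038 = 0.07414 + 0.038 = 0.11214

11.21%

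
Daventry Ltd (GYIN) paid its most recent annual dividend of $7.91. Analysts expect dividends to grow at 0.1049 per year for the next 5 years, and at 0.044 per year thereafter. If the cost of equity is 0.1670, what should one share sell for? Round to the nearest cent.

Two-stage DDM. Project D₁…D_5 at 0.1049, terminal growth 0.044, discount at r = 0.167.
D_1 = 8.7398
D_2 = 9.6566
D_3 = 10.6695
D_4 = 11.7888
D_5 = 13.0254
Terminal value at t=5: TV = D_6/(r−g) = 13.5985/(0.167−0.044) = 110.5571
P₀ = 8.7398/(1+0.167)^1 + 9.6566/(1+0.167)^2 + 10.6695/(1+0.167)^3 + 11.7888/(1+0.167)^4 + 13.0254/(1+0.167)^5 + 110.5571/(1+0.167)^5 = 84.7445

$84.74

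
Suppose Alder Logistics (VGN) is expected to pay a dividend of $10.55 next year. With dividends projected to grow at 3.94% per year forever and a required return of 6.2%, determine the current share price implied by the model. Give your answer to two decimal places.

$466.81

Gordon growth model: P₀ = D₁/(r − g), with D₁ = 10.55 given directly.
P₀ = 10.5500 / (0.062 − 0.0394) = 10.5500 / 0.0226 = 466.8142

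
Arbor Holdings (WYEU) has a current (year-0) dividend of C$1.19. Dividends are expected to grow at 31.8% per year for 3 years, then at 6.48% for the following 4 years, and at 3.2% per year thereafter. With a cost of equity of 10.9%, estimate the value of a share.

C$35.07

Three-stage DDM. Project D₁…D_7; terminal Gordon value at t=7 with g = 0.032; discount at r = 0.109.
D_1 = 1.5684
D_2 = 2.0672
D_3 = 2.7245
D_4 = 2.9011
D_5 = 3.0891
D_6 = 3.2893
D_7 = 3.5024
TV_7 = 3.6145/(0.109−0.032) = 46.9412
P₀ = Σ Dₜ/(1+r)ᵗ + TV_7/(1+r)^7 = 35.0705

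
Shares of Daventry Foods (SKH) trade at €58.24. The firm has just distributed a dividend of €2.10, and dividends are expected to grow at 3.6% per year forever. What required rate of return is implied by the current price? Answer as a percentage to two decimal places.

7.34%

Rearranging the constant-growth DDM: r = D₁/P₀ + g.
D₁ = 2.10 × (1 + 0.036) = 2.1756.
r = 2.1756 / 58.24 + 0.036 = 0.03736 + 0.036 = 0.07336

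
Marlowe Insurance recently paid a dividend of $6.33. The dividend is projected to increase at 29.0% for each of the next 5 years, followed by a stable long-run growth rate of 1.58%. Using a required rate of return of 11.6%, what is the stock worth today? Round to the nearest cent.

$182.34

Two-stage DDM. Project D₁…D_5 at 0.29, terminal growth 0.0158, discount at r = 0.116.
D_1 = 8.1657
D_2 = 10.5338
D_3 = 13.5885
D_4 = 17.5292
D_5 = 22.6127
Terminal value at t=5: TV = D_6/(r−g) = 22.9700/(0.116−0.0158) = 229.2412
P₀ = 8.1657/(1+0.116)^1 + 10.5338/(1+0.116)^2 + 13.5885/(1+0.116)^3 + 17.5292/(1+0.116)^4 + 22.6127/(1+0.116)^5 + 229.2412/(1+0.116)^5 = 182.3400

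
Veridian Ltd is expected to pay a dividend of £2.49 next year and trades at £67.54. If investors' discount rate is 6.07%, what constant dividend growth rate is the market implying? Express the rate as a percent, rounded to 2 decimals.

2.38%

From P₀ = D₁/(r − g), the implied growth is g = r − D₁/P₀.
g = 0.0607 − 2.49/67.54 = 0.0607 − 0.03687 = 0.02383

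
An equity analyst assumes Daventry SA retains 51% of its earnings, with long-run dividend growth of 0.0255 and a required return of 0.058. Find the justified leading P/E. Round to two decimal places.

Payout ratio b = 1 − 0.51 = 0.49.
Justified leading P/E = b/(r−g) = 0.49/(0.058−0.0255) = 15.0769

15.08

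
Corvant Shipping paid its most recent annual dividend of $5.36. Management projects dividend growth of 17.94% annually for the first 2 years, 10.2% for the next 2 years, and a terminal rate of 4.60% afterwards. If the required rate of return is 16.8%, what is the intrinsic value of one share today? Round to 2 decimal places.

Three-stage DDM. Project D₁…D_4; terminal Gordon value at t=4 with g = 0.046; discount at r = 0.168.
D_1 = 6.3216
D_2 = 7.4557
D_3 = 8.2162
D_4 = 9.0542
TV_4 = 9.4707/(0.168−0.046) = 77.6287
P₀ = Σ Dₜ/(1+r)ᵗ + TV_4/(1+r)^4 = 62.6097

$62.61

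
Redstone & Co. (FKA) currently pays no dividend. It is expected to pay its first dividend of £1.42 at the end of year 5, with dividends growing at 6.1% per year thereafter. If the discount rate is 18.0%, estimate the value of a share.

Deferred-dividend DDM. At t=4 the remaining stream is a growing perpetuity with first payment D_5 = 1.42.
V_4 = D_5/(r−g) = 1.42/(0.18−0.061) = 11.9328
P₀ = V_4/(1+r)^4 = 11.9328/(1+0.18)^4 = 6.1548

£6.15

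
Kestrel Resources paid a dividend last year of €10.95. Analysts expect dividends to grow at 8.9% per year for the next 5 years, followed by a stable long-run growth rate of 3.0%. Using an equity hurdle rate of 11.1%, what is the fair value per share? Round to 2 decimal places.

Two-stage DDM. Project D₁…D_5 at 0.089, terminal growth 0.03, discount at r = 0.111.
D_1 = 11.9245
D_2 = 12.9858
D_3 = 14.1416
D_4 = 15.4002
D_5 = 16.7708
Terminal value at t=5: TV = D_6/(r−g) = 17.2739/(0.111−0.03) = 213.2582
P₀ = 11.9245/(1+0.111)^1 + 12.9858/(1+0.111)^2 + 14.1416/(1+0.111)^3 + 15.4002/(1+0.111)^4 + 16.7708/(1+0.111)^5 + 213.2582/(1+0.111)^5 = 177.5719

€177.57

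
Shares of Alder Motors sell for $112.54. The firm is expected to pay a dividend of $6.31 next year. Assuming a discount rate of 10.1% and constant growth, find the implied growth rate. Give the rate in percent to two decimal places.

From P₀ = D₁/(r − g), the implied growth is g = r − D₁/P₀.
g = 0.101 − 6.31/112.54 = 0.101 − 0.05607 = 0.04493

4.49%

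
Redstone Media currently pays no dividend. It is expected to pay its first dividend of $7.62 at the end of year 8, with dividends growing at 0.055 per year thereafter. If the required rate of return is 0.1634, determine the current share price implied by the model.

Deferred-dividend DDM. At t=7 the remaining stream is a growing perpetuity with first payment D_8 = 7.62.
V_7 = D_8/(r−g) = 7.62/(0.1634−0.055) = 70.2952
P₀ = V_7/(1+r)^7 = 70.2952/(1+0.1634)^7 = 24.3681

$24.37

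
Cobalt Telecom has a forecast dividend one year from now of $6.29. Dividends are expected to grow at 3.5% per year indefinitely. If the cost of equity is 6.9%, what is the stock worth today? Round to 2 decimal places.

Gordon growth model: P₀ = D₁/(r − g), with D₁ = 6.29 given directly.
P₀ = 6.2900 / (0.069 − 0.035) = 6.2900 / 0.034 = 185.0000

$185.00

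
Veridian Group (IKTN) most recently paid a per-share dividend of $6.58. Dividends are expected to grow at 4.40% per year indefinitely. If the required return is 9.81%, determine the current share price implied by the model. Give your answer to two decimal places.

Gordon growth model: P₀ = D₁/(r − g). D₁ = 6.58 × (1 + 0.044) = 6.8695.
P₀ = 6.8695 / (0.0981 − 0.044) = 6.8695 / 0.0541 = 126.9782

$126.98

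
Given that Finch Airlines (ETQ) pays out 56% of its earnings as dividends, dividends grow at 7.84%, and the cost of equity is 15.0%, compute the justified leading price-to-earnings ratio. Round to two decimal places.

Justified leading P/E = b/(r−g) = 0.56/(0.15−0.0784) = 7.8212

7.82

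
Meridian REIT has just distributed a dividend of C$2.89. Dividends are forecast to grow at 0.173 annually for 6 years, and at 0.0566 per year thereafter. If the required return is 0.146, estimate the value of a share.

C$58.11

Two-stage DDM. Project D₁…D_6 at 0.173, terminal growth 0.0566, discount at r = 0.146.
D_1 = 3.3900
D_2 = 3.9764
D_3 = 4.6644
D_4 = 5.4713
D_5 = 6.4178
D_6 = 7.5281
Terminal value at t=6: TV = D_7/(r−g) = 7.9542/(0.146−0.0566) = 88.9732
P₀ = 3.3900/(1+0.146)^1 + 3.9764/(1+0.146)^2 + 4.6644/(1+0.146)^3 + 5.4713/(1+0.146)^4 + 6.4178/(1+0.146)^5 + 7.5281/(1+0.146)^6 + 88.9732/(1+0.146)^6 = 58.1055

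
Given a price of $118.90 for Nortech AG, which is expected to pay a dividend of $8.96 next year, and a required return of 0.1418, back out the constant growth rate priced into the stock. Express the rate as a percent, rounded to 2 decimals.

6.64%

From P₀ = D₁/(r − g), the implied growth is g = r − D₁/P₀.
g = 0.1418 − 8.96/118.90 = 0.1418 − 0.07536 = 0.06644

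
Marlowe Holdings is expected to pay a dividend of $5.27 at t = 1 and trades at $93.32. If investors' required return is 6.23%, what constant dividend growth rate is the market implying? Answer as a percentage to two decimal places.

0.58%

From P₀ = D₁/(r − g), the implied growth is g = r − D₁/P₀.
g = 0.0623 − 5.27/93.32 = 0.0623 − 0.05647 = 0.00583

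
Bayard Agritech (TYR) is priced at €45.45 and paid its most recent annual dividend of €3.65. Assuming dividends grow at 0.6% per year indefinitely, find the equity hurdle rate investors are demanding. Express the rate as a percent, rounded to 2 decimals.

8.68%

Rearranging the constant-growth DDM: r = D₁/P₀ + g.
D₁ = 3.65 × (1 + 0.006) = 3.6719.
r = 3.6719 / 45.45 + 0.006 = 0.08079 + 0.006 = 0.08679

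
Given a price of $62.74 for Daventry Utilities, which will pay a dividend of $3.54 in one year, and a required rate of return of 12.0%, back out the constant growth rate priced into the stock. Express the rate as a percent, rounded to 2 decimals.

From P₀ = D₁/(r − g), the implied growth is g = r − D₁/P₀.
g = 0.12 − 3.54/62.74 = 0.12 − 0.05642 = 0.06358

6.36%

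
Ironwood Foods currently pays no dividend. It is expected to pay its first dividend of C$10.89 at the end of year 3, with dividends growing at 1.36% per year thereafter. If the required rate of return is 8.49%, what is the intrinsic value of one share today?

C$129.77

Deferred-dividend DDM. At t=2 the remaining stream is a growing perpetuity with first payment D_3 = 10.89.
V_2 = D_3/(r−g) = 10.89/(0.0849−0.0136) = 152.7349
P₀ = V_2/(1+r)^2 = 152.7349/(1+0.0849)^2 = 129.7654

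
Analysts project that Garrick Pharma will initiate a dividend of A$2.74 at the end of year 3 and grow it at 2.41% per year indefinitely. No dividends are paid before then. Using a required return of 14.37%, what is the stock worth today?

Deferred-dividend DDM. At t=2 the remaining stream is a growing perpetuity with first payment D_3 = 2.74.
V_2 = D_3/(r−g) = 2.74/(0.1437−0.0241) = 22.9097
P₀ = V_2/(1+r)^2 = 22.9097/(1+0.1437)^2 = 17.5144

A$17.51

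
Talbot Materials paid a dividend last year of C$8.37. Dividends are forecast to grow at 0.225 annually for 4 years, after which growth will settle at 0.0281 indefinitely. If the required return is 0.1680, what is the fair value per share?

Two-stage DDM. Project D₁…D_4 at 0.225, terminal growth 0.0281, discount at r = 0.168.
D_1 = 10.2532
D_2 = 12.5602
D_3 = 15.3863
D_4 = 18.8482
Terminal value at t=4: TV = D_5/(r−g) = 19.3778/(0.168−0.0281) = 138.5120
P₀ = 10.2532/(1+0.168)^1 + 12.5602/(1+0.168)^2 + 15.3863/(1+0.168)^3 + 18.8482/(1+0.168)^4 + 138.5120/(1+0.168)^4 = 112.1935

C$112.19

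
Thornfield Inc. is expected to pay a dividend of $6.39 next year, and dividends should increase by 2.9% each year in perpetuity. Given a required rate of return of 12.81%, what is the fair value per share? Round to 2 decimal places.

$64.48

Gordon growth model: P₀ = D₁/(r − g), with D₁ = 6.39 given directly.
P₀ = 6.3900 / (0.1281 − 0.029) = 6.3900 / 0.0991 = 64.4803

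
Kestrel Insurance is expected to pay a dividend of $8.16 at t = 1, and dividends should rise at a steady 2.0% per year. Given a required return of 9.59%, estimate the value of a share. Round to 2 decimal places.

Gordon growth model: P₀ = D₁/(r − g), with D₁ = 8.16 given directly.
P₀ = 8.1600 / (0.0959 − 0.02) = 8.1600 / 0.0759 = 107.5099

$107.51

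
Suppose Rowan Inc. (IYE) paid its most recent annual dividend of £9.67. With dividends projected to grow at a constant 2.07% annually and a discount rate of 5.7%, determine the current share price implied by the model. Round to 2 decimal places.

£271.91

Gordon growth model: P₀ = D₁/(r − g). D₁ = 9.67 × (1 + 0.0207) = 9.8702.
P₀ = 9.8702 / (0.057 − 0.0207) = 9.8702 / 0.0363 = 271.9055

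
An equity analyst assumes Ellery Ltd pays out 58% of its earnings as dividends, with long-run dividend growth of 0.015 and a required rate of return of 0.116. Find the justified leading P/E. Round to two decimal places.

Justified leading P/E = b/(r−g) = 0.58/(0.116−0.015) = 5.7426

5.74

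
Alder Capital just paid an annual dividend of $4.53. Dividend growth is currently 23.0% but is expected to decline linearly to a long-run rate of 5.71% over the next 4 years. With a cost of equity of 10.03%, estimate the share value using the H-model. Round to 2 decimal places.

$147.11

H-model: P₀ = D₀[(1+g_L) + H(g_S−g_L)]/(r−g_L), with H = 4/2 = 2.
P₀ = 4.53 × [(1+0.0571) + 2×(0.23−0.0571)] / (0.1003−0.0571)
   = 4.53 × 1.4029 / 0.0432 = 147.1097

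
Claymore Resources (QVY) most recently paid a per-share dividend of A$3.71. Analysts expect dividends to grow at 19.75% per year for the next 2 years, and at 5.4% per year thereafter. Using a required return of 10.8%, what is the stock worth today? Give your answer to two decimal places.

Two-stage DDM. Project D₁…D_2 at 0.1975, terminal growth 0.054, discount at r = 0.108.
D_1 = 4.4427
D_2 = 5.3202
Terminal value at t=2: TV = D_3/(r−g) = 5.6075/(0.108−0.054) = 103.8417
P₀ = 4.4427/(1+0.108)^1 + 5.3202/(1+0.108)^2 + 103.8417/(1+0.108)^2 = 92.9280

A$92.93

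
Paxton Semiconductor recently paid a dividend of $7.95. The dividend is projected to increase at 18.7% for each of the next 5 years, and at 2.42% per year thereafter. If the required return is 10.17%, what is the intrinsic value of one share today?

Two-stage DDM. Project D₁…D_5 at 0.187, terminal growth 0.0242, discount at r = 0.1017.
D_1 = 9.4367
D_2 = 11.2013
D_3 = 13.2959
D_4 = 15.7823
D_5 = 18.7336
Terminal value at t=5: TV = D_6/(r−g) = 19.1869/(0.1017−0.0242) = 247.5733
P₀ = 9.4367/(1+0.1017)^1 + 11.2013/(1+0.1017)^2 + 13.2959/(1+0.1017)^3 + 15.7823/(1+0.1017)^4 + 18.7336/(1+0.1017)^5 + 247.5733/(1+0.1017)^5 = 202.5344

$202.53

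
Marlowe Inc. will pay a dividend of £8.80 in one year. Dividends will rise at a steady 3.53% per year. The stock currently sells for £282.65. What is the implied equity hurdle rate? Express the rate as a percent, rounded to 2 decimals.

6.64%

Rearranging the constant-growth DDM: r = D₁/P₀ + g.
r = 8.8000 / 282.65 + 0.0353 = 0.03113 + 0.0353 = 0.06643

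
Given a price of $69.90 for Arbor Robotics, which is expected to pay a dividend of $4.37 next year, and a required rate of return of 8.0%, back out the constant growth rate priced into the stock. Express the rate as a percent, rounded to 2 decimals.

From P₀ = D₁/(r − g), the implied growth is g = r − D₁/P₀.
g = 0.08 − 4.37/69.90 = 0.08 − 0.06252 = 0.01748

1.75%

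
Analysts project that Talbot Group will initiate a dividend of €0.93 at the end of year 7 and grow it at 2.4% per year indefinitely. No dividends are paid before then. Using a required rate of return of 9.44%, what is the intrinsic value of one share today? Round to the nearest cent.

Deferred-dividend DDM. At t=6 the remaining stream is a growing perpetuity with first payment D_7 = 0.93.
V_6 = D_7/(r−g) = 0.93/(0.0944−0.024) = 13.2102
P₀ = V_6/(1+r)^6 = 13.2102/(1+0.0944)^6 = 7.6887

€7.69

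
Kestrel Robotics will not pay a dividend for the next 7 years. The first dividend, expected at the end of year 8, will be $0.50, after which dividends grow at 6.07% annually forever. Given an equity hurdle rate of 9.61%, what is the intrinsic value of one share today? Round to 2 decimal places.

Deferred-dividend DDM. At t=7 the remaining stream is a growing perpetuity with first payment D_8 = 0.50.
V_7 = D_8/(r−g) = 0.50/(0.0961−0.0607) = 14.1243
P₀ = V_7/(1+r)^7 = 14.1243/(1+0.0961)^7 = 7.4305

$7.43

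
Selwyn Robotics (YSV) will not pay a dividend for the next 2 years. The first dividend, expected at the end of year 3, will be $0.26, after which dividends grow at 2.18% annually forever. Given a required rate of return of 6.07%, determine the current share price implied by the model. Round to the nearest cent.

$5.94

Deferred-dividend DDM. At t=2 the remaining stream is a growing perpetuity with first payment D_3 = 0.26.
V_2 = D_3/(r−g) = 0.26/(0.0607−0.0218) = 6.6838
P₀ = V_2/(1+r)^2 = 6.6838/(1+0.0607)^2 = 5.9407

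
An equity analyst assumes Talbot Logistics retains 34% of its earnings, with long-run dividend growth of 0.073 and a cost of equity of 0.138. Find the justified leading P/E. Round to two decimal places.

10.15

Payout ratio b = 1 − 0.34 = 0.66.
Justified leading P/E = b/(r−g) = 0.66/(0.138−0.073) = 10.1538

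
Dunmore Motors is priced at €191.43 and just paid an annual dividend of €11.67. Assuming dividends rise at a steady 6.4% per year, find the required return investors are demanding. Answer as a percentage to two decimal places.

12.89%

Rearranging the constant-growth DDM: r = D₁/P₀ + g.
D₁ = 11.67 × (1 + 0.064) = 12.4169.
r = 12.4169 / 191.43 + 0.064 = 0.06486 + 0.064 = 0.12886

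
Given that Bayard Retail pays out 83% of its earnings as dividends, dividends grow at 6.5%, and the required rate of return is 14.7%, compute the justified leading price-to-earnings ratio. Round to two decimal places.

Justified leading P/E = b/(r−g) = 0.83/(0.147−0.065) = 10.1220

10.12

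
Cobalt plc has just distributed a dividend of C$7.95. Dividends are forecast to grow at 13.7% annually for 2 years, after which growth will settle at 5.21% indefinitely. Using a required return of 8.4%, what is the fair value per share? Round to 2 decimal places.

Two-stage DDM. Project D₁…D_2 at 0.137, terminal growth 0.0521, discount at r = 0.084.
D_1 = 9.0392
D_2 = 10.2775
Terminal value at t=2: TV = D_3/(r−g) = 10.8130/(0.084−0.0521) = 338.9646
P₀ = 9.0392/(1+0.084)^1 + 10.2775/(1+0.084)^2 + 338.9646/(1+0.084)^2 = 305.5519

C$305.55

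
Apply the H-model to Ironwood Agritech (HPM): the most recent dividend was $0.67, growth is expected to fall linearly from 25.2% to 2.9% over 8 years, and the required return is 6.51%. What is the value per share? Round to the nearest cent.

$35.65

H-model: P₀ = D₀[(1+g_L) + H(g_S−g_L)]/(r−g_L), with H = 8/2 = 4.
P₀ = 0.67 × [(1+0.029) + 4×(0.252−0.029)] / (0.0651−0.029)
   = 0.67 × 1.9210 / 0.0361 = 35.6529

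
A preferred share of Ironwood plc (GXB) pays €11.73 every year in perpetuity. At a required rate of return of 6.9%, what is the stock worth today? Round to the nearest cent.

€170.00

Zero-growth DDM (perpetuity): P₀ = D/r = 11.73 / 0.069 = 170.0000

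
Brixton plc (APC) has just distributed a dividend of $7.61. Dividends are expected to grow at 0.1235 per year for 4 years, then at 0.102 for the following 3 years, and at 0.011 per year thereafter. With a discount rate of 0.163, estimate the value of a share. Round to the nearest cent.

$83.31

Three-stage DDM. Project D₁…D_7; terminal Gordon value at t=7 with g = 0.011; discount at r = 0.163.
D_1 = 8.5498
D_2 = 9.6057
D_3 = 10.7920
D_4 = 12.1249
D_5 = 13.3616
D_6 = 14.7245
D_7 = 16.2264
TV_7 = 16.4049/(0.163−0.011) = 107.9268
P₀ = Σ Dₜ/(1+r)ᵗ + TV_7/(1+r)^7 = 83.3142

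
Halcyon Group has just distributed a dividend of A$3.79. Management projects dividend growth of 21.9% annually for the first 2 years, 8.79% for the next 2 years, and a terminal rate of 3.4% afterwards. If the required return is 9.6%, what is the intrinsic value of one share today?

A$95.22

Three-stage DDM. Project D₁…D_4; terminal Gordon value at t=4 with g = 0.034; discount at r = 0.096.
D_1 = 4.6200
D_2 = 5.6318
D_3 = 6.1268
D_4 = 6.6654
TV_4 = 6.8920/(0.096−0.034) = 111.1613
P₀ = Σ Dₜ/(1+r)ᵗ + TV_4/(1+r)^4 = 95.2160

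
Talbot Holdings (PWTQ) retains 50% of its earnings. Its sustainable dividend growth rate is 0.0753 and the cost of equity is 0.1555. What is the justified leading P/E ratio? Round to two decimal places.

Payout ratio b = 1 − 0.50 = 0.50.
Justified leading P/E = b/(r−g) = 0.50/(0.1555−0.0753) = 6.2344

6.23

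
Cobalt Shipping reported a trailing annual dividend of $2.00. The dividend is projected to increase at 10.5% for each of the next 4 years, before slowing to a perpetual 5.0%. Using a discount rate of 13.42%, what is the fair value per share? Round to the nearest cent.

$29.97

Two-stage DDM. Project D₁…D_4 at 0.105, terminal growth 0.05, discount at r = 0.1342.
D_1 = 2.2100
D_2 = 2.4421
D_3 = 2.6985
D_4 = 2.9818
Terminal value at t=4: TV = D_5/(r−g) = 3.1309/(0.1342−0.05) = 37.1840
P₀ = 2.2100/(1+0.1342)^1 + 2.4421/(1+0.1342)^2 + 2.6985/(1+0.1342)^3 + 2.9818/(1+0.1342)^4 + 37.1840/(1+0.1342)^4 = 29.9679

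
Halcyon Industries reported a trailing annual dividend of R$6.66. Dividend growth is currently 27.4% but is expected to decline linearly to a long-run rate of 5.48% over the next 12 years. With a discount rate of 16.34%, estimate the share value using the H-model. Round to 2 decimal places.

R$145.34

H-model: P₀ = D₀[(1+g_L) + H(g_S−g_L)]/(r−g_L), with H = 12/2 = 6.
P₀ = 6.66 × [(1+0.0548) + 6×(0.274−0.0548)] / (0.1634−0.0548)
   = 6.66 × 2.3700 / 0.1086 = 145.3425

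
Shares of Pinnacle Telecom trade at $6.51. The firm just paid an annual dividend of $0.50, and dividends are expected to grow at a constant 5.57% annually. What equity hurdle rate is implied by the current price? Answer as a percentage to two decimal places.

Rearranging the constant-growth DDM: r = D₁/P₀ + g.
D₁ = 0.50 × (1 + 0.0557) = 0.5279.
r = 0.5279 / 6.51 + 0.0557 = 0.08108 + 0.0557 = 0.13678

13.68%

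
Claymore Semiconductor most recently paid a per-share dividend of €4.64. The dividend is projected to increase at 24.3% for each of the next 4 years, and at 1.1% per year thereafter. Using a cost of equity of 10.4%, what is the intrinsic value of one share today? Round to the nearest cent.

Two-stage DDM. Project D₁…D_4 at 0.243, terminal growth 0.011, discount at r = 0.104.
D_1 = 5.7675
D_2 = 7.1690
D_3 = 8.9111
D_4 = 11.0765
Terminal value at t=4: TV = D_5/(r−g) = 11.1983/(0.104−0.011) = 120.4123
P₀ = 5.7675/(1+0.104)^1 + 7.1690/(1+0.104)^2 + 8.9111/(1+0.104)^3 + 11.0765/(1+0.104)^4 + 120.4123/(1+0.104)^4 = 106.2428

€106.24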